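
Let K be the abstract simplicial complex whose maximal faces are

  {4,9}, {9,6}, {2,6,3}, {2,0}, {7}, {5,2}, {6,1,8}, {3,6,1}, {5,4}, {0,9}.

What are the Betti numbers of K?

b_0 = 2, b_1 = 2, b_2 = 0.

Fix the vertex order 0 < 1 < 2 < 3 < 4 < 5 < 6 < 7 < 8 < 9 and write every simplex with vertices in increasing order. Then dim K = 2 and the simplices of K are:

  0-simplices (10): [0], [1], [2], [3], [4], [5], [6], [7], [8], [9]
  1-simplices (13): [0,2], [0,9], [1,3], [1,6], [1,8], [2,3], [2,5], [2,6], [3,6], [4,5], [4,9], [6,8], [6,9]
  2-simplices (3): [1,3,6], [1,6,8], [2,3,6]

Hence C_0 ≅ Z^10, C_1 ≅ Z^13, C_2 ≅ Z^3.

Boundary ∂_1: C_1 → C_0 sends each edge [p,q] (with p < q) to q − p. For instance
  ∂[4,9] = [9] − [4].
As a 10×13 matrix over Z this has rank 8, with invariant factors (1,1,1,1,1,1,1,1).

Boundary ∂_2: C_2 → C_1 sends each 2-simplex [p,q,r] to [q,r] − [p,r] + [p,q]. For instance
  ∂[2,3,6] = [3,6] − [2,6] + [2,3],
  ∂[1,3,6] = [3,6] − [1,6] + [1,3].
As a 13×3 matrix over Z this has rank 3, with invariant factors (1,1,1).

Computing H_k = (kernel of ∂_k) / (image of ∂_{k+1}):

  H_0: rank C_0 − rank ∂_1 = 10 − 8 = 2, and the invariant factors of ∂_1 are all 1, so H_0 = Z^2.
  H_1: rank ker ∂_1 − rank ∂_2 = (13 − 8) − 3 = 2, and the invariant factors of ∂_2 are all 1, so H_1 = Z^2.
  H_2: rank ker ∂_2 − rank ∂_3 = (3 − 3) − 0 = 0, and there is no ∂_3, so H_2 = 0.

As a check, the Euler characteristic is 10 − 13 + 3 = 0, which agrees with 2 − 2 + 0 = 0.

Hence the Betti numbers are b_0 = 2, b_1 = 2, b_2 = 0.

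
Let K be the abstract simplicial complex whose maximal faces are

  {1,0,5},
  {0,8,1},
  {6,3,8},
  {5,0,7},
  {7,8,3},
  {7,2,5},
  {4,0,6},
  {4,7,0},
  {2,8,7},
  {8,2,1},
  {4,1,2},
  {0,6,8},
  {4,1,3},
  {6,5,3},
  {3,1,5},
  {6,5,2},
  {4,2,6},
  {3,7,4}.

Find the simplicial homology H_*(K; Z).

We work with the vertex ordering 0 < 1 < 2 < 3 < 4 < 5 < 6 < 7 < 8. The simplices of K, each written with vertices in increasing order, are:

  0-simplices (9): [0], [1], [2], [3], [4], [5], [6], [7], [8]
  1-simplices (27): (27 of them)
  2-simplices (18): [0,1,5], [0,1,8], [0,4,6], [0,4,7], [0,5,7], [0,6,8], [1,2,4], [1,2,8], [1,3,4], [1,3,5], [2,4,6], [2,5,6], [2,5,7], [2,7,8], [3,4,7], [3,5,6], [3,6,8], [3,7,8]

giving chain groups C_0 ≅ Z^9, C_1 ≅ Z^27, C_2 ≅ Z^18.

The boundary map ∂_1: C_1 → C_0 maps an edge to its endpoints' difference, ∂[p,q] = q − p.
As a 9×27 matrix over Z this has rank 8, with invariant factors (1,1,1,1,1,1,1,1).

Boundary ∂_2: C_2 → C_1 acts by ∂[p,q,r] = [q,r] − [p,r] + [p,q]. For instance
  ∂[0,4,6] = [4,6] − [0,6] + [0,4],
  ∂[1,3,4] = [3,4] − [1,4] + [1,3].
This gives a 27×18 integer matrix of rank 17; reducing to Smith normal form yields diagonal entries (1,1,1,1,1,1,1,1,1,1,1,1,1,1,1,1,1).

Reading off H_k = ker ∂_k / im ∂_{k+1}:

  H_0: rank C_0 − rank ∂_1 = 9 − 8 = 1, and the invariant factors of ∂_1 are all 1, so H_0 = Z.
  H_1: rank ker ∂_1 − rank ∂_2 = (27 − 8) − 17 = 2, and the invariant factors of ∂_2 are all 1, so H_1 = Z^2.
  H_2: rank ker ∂_2 − rank ∂_3 = (18 − 17) − 0 = 1, and there is no ∂_3, so H_2 = Z.

(K is a triangulation of the torus T^2.)

H_0 ≅ Z,  H_1 ≅ Z^2,  H_2 ≅ Z.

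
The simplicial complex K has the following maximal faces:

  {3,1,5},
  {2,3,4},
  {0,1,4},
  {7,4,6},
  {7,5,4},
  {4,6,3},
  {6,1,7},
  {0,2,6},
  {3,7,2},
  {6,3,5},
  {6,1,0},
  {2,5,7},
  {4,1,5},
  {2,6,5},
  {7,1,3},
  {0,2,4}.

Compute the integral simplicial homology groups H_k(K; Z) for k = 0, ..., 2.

We work with the vertex ordering 0 < 1 < 2 < 3 < 4 < 5 < 6 < 7. The simplices of K, each written with vertices in increasing order, are:

  0-simplices (8): [0], [1], [2], [3], [4], [5], [6], [7]
  1-simplices (24): (24 of them)
  2-simplices (16): [0,1,4], [0,1,6], [0,2,4], [0,2,6], [1,3,5], [1,3,7], [1,4,5], [1,6,7], [2,3,4], [2,3,7], [2,5,6], [2,5,7], [3,4,6], [3,5,6], [4,5,7], [4,6,7]

giving chain groups C_0 ≅ Z^8, C_1 ≅ Z^24, C_2 ≅ Z^16.

Boundary ∂_1: C_1 → C_0 sends each edge [p,q] (with p < q) to q − p. For instance
  ∂[0,4] = [4] − [0].
This gives a 8×24 integer matrix of rank 7; reducing to Smith normal form yields diagonal entries (1,1,1,1,1,1,1).

Boundary ∂_2: C_2 → C_1 acts by ∂[p,q,r] = [q,r] − [p,r] + [p,q]. For instance
  ∂[0,2,4] = [2,4] − [0,4] + [0,2],
  ∂[4,5,7] = [5,7] − [4,7] + [4,5].
This gives a 24×16 integer matrix of rank 15; reducing to Smith normal form yields diagonal entries (1,1,1,1,1,1,1,1,1,1,1,1,1,1,1).

Computing H_k = (kernel of ∂_k) / (image of ∂_{k+1}):

  H_0: rank C_0 − rank ∂_1 = 8 − 7 = 1, and the invariant factors of ∂_1 are all 1, so H_0 = Z.
  H_1: rank ker ∂_1 − rank ∂_2 = (24 − 7) − 15 = 2, and the invariant factors of ∂_2 are all 1, so H_1 = Z^2.
  H_2: rank ker ∂_2 − rank ∂_3 = (16 − 15) − 0 = 1, and there is no ∂_3, so H_2 = Z.

As a check, the Euler characteristic is 8 − 24 + 16 = 0, which agrees with 1 − 2 + 1 = 0.

H_0 ≅ Z,  H_1 ≅ Z^2,  H_2 ≅ Z.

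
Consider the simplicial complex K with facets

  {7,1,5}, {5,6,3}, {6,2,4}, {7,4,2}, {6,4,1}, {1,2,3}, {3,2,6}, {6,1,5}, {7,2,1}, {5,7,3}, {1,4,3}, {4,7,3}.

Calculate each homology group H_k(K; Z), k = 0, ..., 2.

H_0 ≅ Z,  H_1 ≅ Z/2,  H_2 = 0.

Fix the vertex order 1 < 2 < 3 < 4 < 5 < 6 < 7 and write every simplex with vertices in increasing order. Then dim K = 2 and the simplices of K are:

  0-simplices (7): [1], [2], [3], [4], [5], [6], [7]
  1-simplices (18): [1,2], [1,3], [1,4], [1,5], [1,6], [1,7], [2,3], [2,4], [2,6], [2,7], [3,4], [3,5], [3,6], [3,7], [4,6], [4,7], [5,6], [5,7]
  2-simplices (12): [1,2,3], [1,2,7], [1,3,4], [1,4,6], [1,5,6], [1,5,7], [2,3,6], [2,4,6], [2,4,7], [3,4,7], [3,5,6], [3,5,7]

so the chain groups are C_0 ≅ Z^7, C_1 ≅ Z^18, C_2 ≅ Z^12.

Boundary ∂_1: C_1 → C_0 maps an edge to its endpoints' difference, ∂[p,q] = q − p.
The resulting 7×18 matrix has rank 6, and its Smith normal form has invariant factors (1,1,1,1,1,1).

Boundary ∂_2: C_2 → C_1 acts by ∂[p,q,r] = [q,r] − [p,r] + [p,q]. For instance
  ∂[2,4,6] = [4,6] − [2,6] + [2,4],
  ∂[3,5,6] = [5,6] − [3,6] + [3,5].
This gives a 18×12 integer matrix of rank 12; reducing to Smith normal form yields diagonal entries (1,1,1,1,1,1,1,1,1,1,1,2).

Reading off H_k = ker ∂_k / im ∂_{k+1}:

  H_0: rank C_0 − rank ∂_1 = 7 − 6 = 1, and the invariant factors of ∂_1 are all 1, so H_0 = Z.
  H_1: rank ker ∂_1 − rank ∂_2 = (18 − 6) − 12 = 0, and ∂_2 has invariant factor 2 > 1, so H_1 = Z/2.
  H_2: rank ker ∂_2 − rank ∂_3 = (12 − 12) − 0 = 0, and there is no ∂_3, so H_2 = 0.

(K is a triangulation of the real projective plane RP^2.)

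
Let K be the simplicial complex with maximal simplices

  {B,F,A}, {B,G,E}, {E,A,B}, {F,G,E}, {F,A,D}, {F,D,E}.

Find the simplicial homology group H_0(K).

H_0 = Z.

Take the total order A < B < D < E < F < G on the vertex set. Then K (dimension 2) consists of the simplices:

  0-simplices (6): A, B, D, E, F, G
  1-simplices (12): AB, AD, AE, AF, BE, BF, BG, DE, DF, EF, EG, FG
  2-simplices (6): ABE, ABF, ADF, BEG, DEF, EFG

giving chain groups C_0 ≅ Z^6, C_1 ≅ Z^12, C_2 ≅ Z^6.

Boundary ∂_1: C_1 → C_0 sends each edge [p,q] (with p < q) to q − p.
As a 6×12 matrix over Z this has rank 5, with invariant factors (1,1,1,1,1).

Boundary ∂_2: C_2 → C_1 maps a triangle to the signed sum of its edges. For instance
  ∂ABE = BE − AE + AB,
  ∂BEG = EG − BG + BE.
The resulting 12×6 matrix has rank 6, and its Smith normal form has invariant factors (1,1,1,1,1,1).

From H_k ≅ ker(∂_k) / im(∂_{k+1}) we obtain:

  H_0: rank C_0 − rank ∂_1 = 6 − 5 = 1, and the invariant factors of ∂_1 are all 1, so H_0 = Z.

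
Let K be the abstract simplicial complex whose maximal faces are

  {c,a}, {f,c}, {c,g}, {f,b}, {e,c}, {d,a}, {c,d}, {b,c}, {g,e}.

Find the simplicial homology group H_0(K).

Fix the vertex order a < b < c < d < e < f < g and write every simplex with vertices in increasing order. Then dim K = 1 and the simplices of K are:

  0-simplices (7): a, b, c, d, e, f, g
  1-simplices (9): ac, ad, bc, bf, cd, ce, cf, cg, eg

Hence C_0 ≅ Z^7, C_1 ≅ Z^9.

The boundary map ∂_1: C_1 → C_0 maps an edge to its endpoints' difference, ∂[p,q] = q − p. For instance
  ∂bc = c − b.
As a 7×9 matrix over Z this has rank 6, with invariant factors (1,1,1,1,1,1).

From H_k ≅ ker(∂_k) / im(∂_{k+1}) we obtain:

  H_0: rank C_0 − rank ∂_1 = 7 − 6 = 1, and the invariant factors of ∂_1 are all 1, so H_0 ≅ Z.

H_0 = Z.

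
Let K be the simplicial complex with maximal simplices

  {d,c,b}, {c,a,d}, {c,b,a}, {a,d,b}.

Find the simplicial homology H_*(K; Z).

K has 4 vertices, 6 edges, 4 triangles.
rank ∂_0 = 0, rank ∂_1 = 3 ⇒ b_0 = 4 − 0 − 3 = 1; all invariant factors of ∂_1 are 1 so no torsion. So H_0 ≅ Z.
rank ∂_1 = 3, rank ∂_2 = 3 ⇒ b_1 = 6 − 3 − 3 = 0; all invariant factors of ∂_2 are 1 so no torsion. So H_1 ≅ 0.
rank ∂_2 = 3, rank ∂_3 = 0 ⇒ b_2 = 4 − 3 − 0 = 1. So H_2 ≅ Z.

H_0 = Z,  H_1 = 0,  H_2 = Z.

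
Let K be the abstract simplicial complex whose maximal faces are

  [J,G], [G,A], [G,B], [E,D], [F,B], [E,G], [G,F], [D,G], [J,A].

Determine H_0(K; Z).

K has 7 vertices, 9 edges.
rank ∂_0 = 0, rank ∂_1 = 6 ⇒ b_0 = 7 − 0 − 6 = 1; all invariant factors of ∂_1 are 1 so no torsion. So H_0 ≅ Z.

H_0 = Z.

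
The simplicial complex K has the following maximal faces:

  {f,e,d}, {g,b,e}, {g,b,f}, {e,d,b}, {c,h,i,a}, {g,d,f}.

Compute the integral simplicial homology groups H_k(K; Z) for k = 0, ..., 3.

K has 9 vertices, 16 edges, 9 triangles, 1 3-simplex.
rank ∂_0 = 0, rank ∂_1 = 7 ⇒ b_0 = 9 − 0 − 7 = 2; all invariant factors of ∂_1 are 1 so no torsion. So H_0 ≅ Z^2.
rank ∂_1 = 7, rank ∂_2 = 8 ⇒ b_1 = 16 − 7 − 8 = 1; all invariant factors of ∂_2 are 1 so no torsion. So H_1 ≅ Z.
rank ∂_2 = 8, rank ∂_3 = 1 ⇒ b_2 = 9 − 8 − 1 = 0; all invariant factors of ∂_3 are 1 so no torsion. So H_2 ≅ 0.
rank ∂_3 = 1, rank ∂_4 = 0 ⇒ b_3 = 1 − 1 − 0 = 0. So H_3 ≅ 0.

H_0 = Z^2,  H_1 = Z,  H_2 = 0,  H_3 = 0.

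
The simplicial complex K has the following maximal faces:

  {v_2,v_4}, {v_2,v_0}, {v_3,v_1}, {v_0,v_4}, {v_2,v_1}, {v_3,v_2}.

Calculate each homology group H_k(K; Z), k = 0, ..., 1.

We work with the vertex ordering v_0 < v_1 < v_2 < v_3 < v_4. The simplices of K, each written with vertices in increasing order, are:

  0-simplices (5): [v_0], [v_1], [v_2], [v_3], [v_4]
  1-simplices (6): [v_0,v_2], [v_0,v_4], [v_1,v_2], [v_1,v_3], [v_2,v_3], [v_2,v_4]

Hence C_0 ≅ Z^5, C_1 ≅ Z^6.

∂_1: C_1 → C_0 sends each edge [p,q] (with p < q) to q − p.
The 5×6 boundary matrix has rank 4 and Smith normal form diag(1,1,1,1).

Now H_k = ker ∂_k / im ∂_{k+1}, so:

  H_0: rank C_0 − rank ∂_1 = 5 − 4 = 1, and the invariant factors of ∂_1 are all 1, so H_0 ≅ Z.
  H_1: rank ker ∂_1 − rank ∂_2 = (6 − 4) − 0 = 2, and there is no ∂_2, so H_1 ≅ Z^2.

(K is a triangulation of a wedge of 2 circles.)

H_0 = Z,  H_1 = Z^2.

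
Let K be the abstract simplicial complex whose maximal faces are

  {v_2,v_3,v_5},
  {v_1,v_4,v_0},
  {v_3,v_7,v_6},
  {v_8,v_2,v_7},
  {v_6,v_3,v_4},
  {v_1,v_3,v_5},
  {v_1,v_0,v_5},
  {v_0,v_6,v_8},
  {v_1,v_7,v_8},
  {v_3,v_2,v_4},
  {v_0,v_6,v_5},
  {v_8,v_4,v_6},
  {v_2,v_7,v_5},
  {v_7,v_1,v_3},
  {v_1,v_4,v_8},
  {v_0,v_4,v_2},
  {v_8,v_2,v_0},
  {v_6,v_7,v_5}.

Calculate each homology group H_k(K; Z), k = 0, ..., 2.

K has 9 vertices, 27 edges, 18 triangles.
rank ∂_0 = 0, rank ∂_1 = 8 ⇒ b_0 = 9 − 0 − 8 = 1; all invariant factors of ∂_1 are 1 so no torsion. So H_0 = Z.
rank ∂_1 = 8, rank ∂_2 = 18 ⇒ b_1 = 27 − 8 − 18 = 1; ∂_2 has invariant factor(s) [2] giving torsion. So H_1 = Z × Z/2.
rank ∂_2 = 18, rank ∂_3 = 0 ⇒ b_2 = 18 − 18 − 0 = 0. So H_2 = 0.

H_0 ≅ Z,  H_1 ≅ Z × Z/2,  H_2 = 0.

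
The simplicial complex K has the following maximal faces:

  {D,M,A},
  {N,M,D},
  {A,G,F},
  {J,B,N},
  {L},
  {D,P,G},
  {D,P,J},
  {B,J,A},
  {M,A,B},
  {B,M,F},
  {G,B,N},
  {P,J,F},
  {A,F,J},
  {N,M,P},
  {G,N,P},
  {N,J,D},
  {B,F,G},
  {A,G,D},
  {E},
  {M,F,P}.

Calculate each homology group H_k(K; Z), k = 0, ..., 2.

H_0 = Z^3,  H_1 = Z ⊕ Z/2,  H_2 = 0.

Order the vertices as A < B < D < E < F < G < J < L < M < N < P. Listing each simplex with vertices in this order, K has dimension 2 with simplices:

  0-simplices (11): A, B, D, E, F, G, J, L, M, N, P
  1-simplices (27): AB, AD, AF, AG, AJ, AM, BF, BG, BJ, BM, BN, DG, DJ, DM, DN, DP, FG, FJ, FM, FP, GN, GP, JN, JP, MN, MP, NP
  2-simplices (18): ABJ, ABM, ADG, ADM, AFG, AFJ, BFG, BFM, BGN, BJN, DGP, DJN, DJP, DMN, FJP, FMP, GNP, MNP

so the chain groups are C_0 ≅ Z^11, C_1 ≅ Z^27, C_2 ≅ Z^18.

∂_1: C_1 → C_0 maps an edge to its endpoints' difference, ∂[p,q] = q − p. For instance
  ∂GN = N − G.
The 11×27 boundary matrix has rank 8 and Smith normal form diag(1,1,1,1,1,1,1,1).

∂_2: C_2 → C_1 sends each 2-simplex [p,q,r] to [q,r] − [p,r] + [p,q]. For instance
  ∂ABM = BM − AM + AB,
  ∂BJN = JN − BN + BJ.
The 27×18 boundary matrix has rank 18 and Smith normal form diag(1,1,1,1,1,1,1,1,1,1,1,1,1,1,1,1,1,2).

Reading off H_k = ker ∂_k / im ∂_{k+1}:

  H_0: rank C_0 − rank ∂_1 = 11 − 8 = 3, and the invariant factors of ∂_1 are all 1, so H_0 = Z^3.
  H_1: rank ker ∂_1 − rank ∂_2 = (27 − 8) − 18 = 1, and ∂_2 has invariant factor 2 > 1, so H_1 = Z ⊕ Z/2.
  H_2: rank ker ∂_2 − rank ∂_3 = (18 − 18) − 0 = 0, and there is no ∂_3, so H_2 = 0.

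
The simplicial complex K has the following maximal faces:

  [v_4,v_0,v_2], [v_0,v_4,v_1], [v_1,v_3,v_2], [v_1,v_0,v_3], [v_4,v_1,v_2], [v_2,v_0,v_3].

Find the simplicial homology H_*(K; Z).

H_0 = Z,  H_1 = 0,  H_2 = Z.

Order the vertices as v_0 < v_1 < v_2 < v_3 < v_4. Listing each simplex with vertices in this order, K has dimension 2 with simplices:

  0-simplices (5): [v_0], [v_1], [v_2], [v_3], [v_4]
  1-simplices (9): [v_0,v_1], [v_0,v_2], [v_0,v_3], [v_0,v_4], [v_1,v_2], [v_1,v_3], [v_1,v_4], [v_2,v_3], [v_2,v_4]
  2-simplices (6): [v_0,v_1,v_3], [v_0,v_1,v_4], [v_0,v_2,v_3], [v_0,v_2,v_4], [v_1,v_2,v_3], [v_1,v_2,v_4]

giving chain groups C_0 ≅ Z^5, C_1 ≅ Z^9, C_2 ≅ Z^6.

∂_1: C_1 → C_0 maps an edge to its endpoints' difference, ∂[p,q] = q − p. For instance
  ∂[v_0,v_2] = [v_2] − [v_0].
As a 5×9 matrix over Z this has rank 4, with invariant factors (1,1,1,1).

∂_2: C_2 → C_1 sends each 2-simplex [p,q,r] to [q,r] − [p,r] + [p,q]. For instance
  ∂[v_0,v_1,v_3] = [v_1,v_3] − [v_0,v_3] + [v_0,v_1],
  ∂[v_1,v_2,v_3] = [v_2,v_3] − [v_1,v_3] + [v_1,v_2].
This gives a 9×6 integer matrix of rank 5; reducing to Smith normal form yields diagonal entries (1,1,1,1,1).

Now H_k = ker ∂_k / im ∂_{k+1}, so:

  H_0: rank C_0 − rank ∂_1 = 5 − 4 = 1, and the invariant factors of ∂_1 are all 1, so H_0 = Z.
  H_1: rank ker ∂_1 − rank ∂_2 = (9 − 4) − 5 = 0, and the invariant factors of ∂_2 are all 1, so H_1 = 0.
  H_2: rank ker ∂_2 − rank ∂_3 = (6 − 5) − 0 = 1, and there is no ∂_3, so H_2 = Z.

As a check, the Euler characteristic is 5 − 9 + 6 = 2, which agrees with 1 − 0 + 1 = 2.
(K is a triangulation of the 2-sphere S^2.)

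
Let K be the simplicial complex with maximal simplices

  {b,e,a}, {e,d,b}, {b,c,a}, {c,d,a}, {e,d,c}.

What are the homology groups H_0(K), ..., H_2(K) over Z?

Order the vertices as a < b < c < d < e. Listing each simplex with vertices in this order, K has dimension 2 with simplices:

  0-simplices (5): a, b, c, d, e
  1-simplices (10): ab, ac, ad, ae, bc, bd, be, cd, ce, de
  2-simplices (5): abc, abe, acd, bde, cde

so the chain groups are C_0 ≅ Z^5, C_1 ≅ Z^10, C_2 ≅ Z^5.

The boundary map ∂_1: C_1 → C_0 is given by ∂[p,q] = [q] − [p].
As a 5×10 matrix over Z this has rank 4, with invariant factors (1,1,1,1).

∂_2: C_2 → C_1 acts by ∂[p,q,r] = [q,r] − [p,r] + [p,q]. For instance
  ∂acd = cd − ad + ac,
  ∂bde = de − be + bd.
The resulting 10×5 matrix has rank 5, and its Smith normal form has invariant factors (1,1,1,1,1).

Now H_k = ker ∂_k / im ∂_{k+1}, so:

  H_0: rank C_0 − rank ∂_1 = 5 − 4 = 1, and the invariant factors of ∂_1 are all 1, so H_0 = Z.
  H_1: rank ker ∂_1 − rank ∂_2 = (10 − 4) − 5 = 1, and the invariant factors of ∂_2 are all 1, so H_1 = Z.
  H_2: rank ker ∂_2 − rank ∂_3 = (5 − 5) − 0 = 0, and there is no ∂_3, so H_2 = 0.

(K is a triangulation of the Möbius band.)

H_0 = Z,  H_1 = Z,  H_2 = 0.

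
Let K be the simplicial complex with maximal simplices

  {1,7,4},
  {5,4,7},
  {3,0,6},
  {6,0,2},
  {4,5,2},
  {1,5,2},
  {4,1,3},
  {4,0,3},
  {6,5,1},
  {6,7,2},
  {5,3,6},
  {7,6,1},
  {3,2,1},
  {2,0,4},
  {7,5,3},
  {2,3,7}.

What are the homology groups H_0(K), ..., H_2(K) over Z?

H_0 ≅ Z,  H_1 ≅ Z^2,  H_2 ≅ Z.

Order the vertices as 0 < 1 < 2 < 3 < 4 < 5 < 6 < 7. Listing each simplex with vertices in this order, K has dimension 2 with simplices:

  0-simplices (8): [0], [1], [2], [3], [4], [5], [6], [7]
  1-simplices (24): (24 of them)
  2-simplices (16): [0,2,4], [0,2,6], [0,3,4], [0,3,6], [1,2,3], [1,2,5], [1,3,4], [1,4,7], [1,5,6], [1,6,7], [2,3,7], [2,4,5], [2,6,7], [3,5,6], [3,5,7], [4,5,7]

Hence C_0 ≅ Z^8, C_1 ≅ Z^24, C_2 ≅ Z^16.

∂_1: C_1 → C_0 is given by ∂[p,q] = [q] − [p].
The 8×24 boundary matrix has rank 7 and Smith normal form diag(1,1,1,1,1,1,1).

The boundary map ∂_2: C_2 → C_1 sends each 2-simplex [p,q,r] to [q,r] − [p,r] + [p,q]. For instance
  ∂[3,5,7] = [5,7] − [3,7] + [3,5],
  ∂[1,5,6] = [5,6] − [1,6] + [1,5].
The 24×16 boundary matrix has rank 15 and Smith normal form diag(1,1,1,1,1,1,1,1,1,1,1,1,1,1,1).

Reading off H_k = ker ∂_k / im ∂_{k+1}:

  H_0: rank C_0 − rank ∂_1 = 8 − 7 = 1, and the invariant factors of ∂_1 are all 1, so H_0 ≅ Z.
  H_1: rank ker ∂_1 − rank ∂_2 = (24 − 7) − 15 = 2, and the invariant factors of ∂_2 are all 1, so H_1 ≅ Z^2.
  H_2: rank ker ∂_2 − rank ∂_3 = (16 − 15) − 0 = 1, and there is no ∂_3, so H_2 ≅ Z.

(K is a triangulation of the torus T^2.)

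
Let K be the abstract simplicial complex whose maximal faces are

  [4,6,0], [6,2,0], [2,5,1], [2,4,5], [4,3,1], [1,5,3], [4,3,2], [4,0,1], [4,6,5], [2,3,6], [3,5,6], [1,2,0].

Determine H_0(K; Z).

K has 7 vertices, 18 edges, 12 triangles.
rank ∂_0 = 0, rank ∂_1 = 6 ⇒ b_0 = 7 − 0 − 6 = 1; all invariant factors of ∂_1 are 1 so no torsion. So H_0 = Z.

H_0 ≅ Z.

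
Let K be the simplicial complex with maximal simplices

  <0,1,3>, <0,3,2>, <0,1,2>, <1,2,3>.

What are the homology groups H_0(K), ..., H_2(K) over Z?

H_0 ≅ Z,  H_1 = 0,  H_2 ≅ Z.

Order the vertices as 0 < 1 < 2 < 3. Listing each simplex with vertices in this order, K has dimension 2 with simplices:

  0-simplices (4): [0], [1], [2], [3]
  1-simplices (6): [0,1], [0,2], [0,3], [1,2], [1,3], [2,3]
  2-simplices (4): [0,1,2], [0,1,3], [0,2,3], [1,2,3]

so the chain groups are C_0 ≅ Z^4, C_1 ≅ Z^6, C_2 ≅ Z^4.

∂_1: C_1 → C_0 sends each edge [p,q] (with p < q) to q − p. For instance
  ∂[1,3] = [3] − [1].
The 4×6 boundary matrix has rank 3 and Smith normal form diag(1,1,1).

Boundary ∂_2: C_2 → C_1 acts by ∂[p,q,r] = [q,r] − [p,r] + [p,q]. For instance
  ∂[0,2,3] = [2,3] − [0,3] + [0,2],
  ∂[0,1,3] = [1,3] − [0,3] + [0,1].
As a 6×4 matrix over Z this has rank 3, with invariant factors (1,1,1).

Now H_k = ker ∂_k / im ∂_{k+1}, so:

  H_0: rank C_0 − rank ∂_1 = 4 − 3 = 1, and the invariant factors of ∂_1 are all 1, so H_0 ≅ Z.
  H_1: rank ker ∂_1 − rank ∂_2 = (6 − 3) − 3 = 0, and the invariant factors of ∂_2 are all 1, so H_1 ≅ 0.
  H_2: rank ker ∂_2 − rank ∂_3 = (4 − 3) − 0 = 1, and there is no ∂_3, so H_2 ≅ Z.

As a check, the Euler characteristic is 4 − 6 + 4 = 2, which agrees with 1 − 0 + 1 = 2.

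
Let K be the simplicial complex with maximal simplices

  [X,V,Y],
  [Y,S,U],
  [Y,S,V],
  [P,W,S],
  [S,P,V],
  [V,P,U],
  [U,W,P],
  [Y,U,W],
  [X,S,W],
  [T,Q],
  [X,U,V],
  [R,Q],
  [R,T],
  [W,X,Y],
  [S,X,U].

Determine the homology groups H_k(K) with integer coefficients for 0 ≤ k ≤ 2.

K has 10 vertices, 21 edges, 12 triangles.
rank ∂_0 = 0, rank ∂_1 = 8 ⇒ b_0 = 10 − 0 − 8 = 2; all invariant factors of ∂_1 are 1 so no torsion. So H_0 = Z^2.
rank ∂_1 = 8, rank ∂_2 = 12 ⇒ b_1 = 21 − 8 − 12 = 1; ∂_2 has invariant factor(s) [2] giving torsion. So H_1 = Z ⊕ Z/2.
rank ∂_2 = 12, rank ∂_3 = 0 ⇒ b_2 = 12 − 12 − 0 = 0. So H_2 = 0.

H_0 ≅ Z^2,  H_1 ≅ Z ⊕ Z/2,  H_2 = 0.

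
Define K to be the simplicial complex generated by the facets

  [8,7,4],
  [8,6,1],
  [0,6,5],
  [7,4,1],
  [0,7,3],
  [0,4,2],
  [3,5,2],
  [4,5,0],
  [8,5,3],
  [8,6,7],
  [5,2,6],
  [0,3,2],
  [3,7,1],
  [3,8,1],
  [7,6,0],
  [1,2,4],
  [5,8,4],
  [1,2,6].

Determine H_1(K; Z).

Fix the vertex order 0 < 1 < 2 < 3 < 4 < 5 < 6 < 7 < 8 and write every simplex with vertices in increasing order. Then dim K = 2 and the simplices of K are:

  0-simplices (9): [0], [1], [2], [3], [4], [5], [6], [7], [8]
  1-simplices (27): (27 of them)
  2-simplices (18): [0,2,3], [0,2,4], [0,3,7], [0,4,5], [0,5,6], [0,6,7], [1,2,4], [1,2,6], [1,3,7], [1,3,8], [1,4,7], [1,6,8], [2,3,5], [2,5,6], [3,5,8], [4,5,8], [4,7,8], [6,7,8]

giving chain groups C_0 ≅ Z^9, C_1 ≅ Z^27, C_2 ≅ Z^18.

Boundary ∂_1: C_1 → C_0 sends each edge [p,q] (with p < q) to q − p. For instance
  ∂[4,7] = [7] − [4].
The 9×27 boundary matrix has rank 8 and Smith normal form diag(1,1,1,1,1,1,1,1).

The boundary map ∂_2: C_2 → C_1 acts by ∂[p,q,r] = [q,r] − [p,r] + [p,q]. For instance
  ∂[2,3,5] = [3,5] − [2,5] + [2,3],
  ∂[1,2,4] = [2,4] − [1,4] + [1,2].
The resulting 27×18 matrix has rank 18, and its Smith normal form has invariant factors (1,1,1,1,1,1,1,1,1,1,1,1,1,1,1,1,1,2).

Computing H_k = (kernel of ∂_k) / (image of ∂_{k+1}):

  H_1: rank ker ∂_1 − rank ∂_2 = (27 − 8) − 18 = 1, and ∂_2 has invariant factor 2 > 1, so H_1 ≅ Z ⊕ Z/2.

H_1 ≅ Z ⊕ Z/2.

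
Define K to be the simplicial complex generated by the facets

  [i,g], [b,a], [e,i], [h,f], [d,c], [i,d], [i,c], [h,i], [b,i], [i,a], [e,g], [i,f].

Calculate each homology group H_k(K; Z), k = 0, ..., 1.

H_0 = Z,  H_1 = Z^4.

We work with the vertex ordering a < b < c < d < e < f < g < h < i. The simplices of K, each written with vertices in increasing order, are:

  0-simplices (9): a, b, c, d, e, f, g, h, i
  1-simplices (12): ab, ai, bi, cd, ci, di, eg, ei, fh, fi, gi, hi

so the chain groups are C_0 ≅ Z^9, C_1 ≅ Z^12.

∂_1: C_1 → C_0 sends each edge [p,q] (with p < q) to q − p. For instance
  ∂ci = i − c.
The 9×12 boundary matrix has rank 8 and Smith normal form diag(1,1,1,1,1,1,1,1).

Reading off H_k = ker ∂_k / im ∂_{k+1}:

  H_0: rank C_0 − rank ∂_1 = 9 − 8 = 1, and the invariant factors of ∂_1 are all 1, so H_0 = Z.
  H_1: rank ker ∂_1 − rank ∂_2 = (12 − 8) − 0 = 4, and there is no ∂_2, so H_1 = Z^4.

(K is a triangulation of a wedge of 4 circles.)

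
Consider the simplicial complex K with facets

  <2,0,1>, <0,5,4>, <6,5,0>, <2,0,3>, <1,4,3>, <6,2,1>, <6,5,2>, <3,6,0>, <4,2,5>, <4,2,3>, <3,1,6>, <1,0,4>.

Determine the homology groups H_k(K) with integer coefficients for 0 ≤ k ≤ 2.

We work with the vertex ordering 0 < 1 < 2 < 3 < 4 < 5 < 6. The simplices of K, each written with vertices in increasing order, are:

  0-simplices (7): [0], [1], [2], [3], [4], [5], [6]
  1-simplices (18): [0,1], [0,2], [0,3], [0,4], [0,5], [0,6], [1,2], [1,3], [1,4], [1,6], [2,3], [2,4], [2,5], [2,6], [3,4], [3,6], [4,5], [5,6]
  2-simplices (12): [0,1,2], [0,1,4], [0,2,3], [0,3,6], [0,4,5], [0,5,6], [1,2,6], [1,3,4], [1,3,6], [2,3,4], [2,4,5], [2,5,6]

Hence C_0 ≅ Z^7, C_1 ≅ Z^18, C_2 ≅ Z^12.

The boundary map ∂_1: C_1 → C_0 maps an edge to its endpoints' difference, ∂[p,q] = q − p.
The resulting 7×18 matrix has rank 6, and its Smith normal form has invariant factors (1,1,1,1,1,1).

∂_2: C_2 → C_1 acts by ∂[p,q,r] = [q,r] − [p,r] + [p,q]. For instance
  ∂[0,3,6] = [3,6] − [0,6] + [0,3],
  ∂[1,3,6] = [3,6] − [1,6] + [1,3].
The resulting 18×12 matrix has rank 12, and its Smith normal form has invariant factors (1,1,1,1,1,1,1,1,1,1,1,2).

Now H_k = ker ∂_k / im ∂_{k+1}, so:

  H_0: rank C_0 − rank ∂_1 = 7 − 6 = 1, and the invariant factors of ∂_1 are all 1, so H_0 = Z.
  H_1: rank ker ∂_1 − rank ∂_2 = (18 − 6) − 12 = 0, and ∂_2 has invariant factor 2 > 1, so H_1 = Z/2.
  H_2: rank ker ∂_2 − rank ∂_3 = (12 − 12) − 0 = 0, and there is no ∂_3, so H_2 = 0.

(K is a triangulation of the real projective plane RP^2.)

H_0 = Z,  H_1 = Z/2,  H_2 = 0.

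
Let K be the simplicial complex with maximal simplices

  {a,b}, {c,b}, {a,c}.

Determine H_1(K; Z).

Fix the vertex order a < b < c and write every simplex with vertices in increasing order. Then dim K = 1 and the simplices of K are:

  0-simplices (3): a, b, c
  1-simplices (3): ab, ac, bc

Hence C_0 ≅ Z^3, C_1 ≅ Z^3.

The boundary map ∂_1: C_1 → C_0 is given by ∂[p,q] = [q] − [p].
The resulting 3×3 matrix has rank 2, and its Smith normal form has invariant factors (1,1).

Now H_k = ker ∂_k / im ∂_{k+1}, so:

  H_1: rank ker ∂_1 − rank ∂_2 = (3 − 2) − 0 = 1, and there is no ∂_2, so H_1 ≅ Z.

H_1 = Z.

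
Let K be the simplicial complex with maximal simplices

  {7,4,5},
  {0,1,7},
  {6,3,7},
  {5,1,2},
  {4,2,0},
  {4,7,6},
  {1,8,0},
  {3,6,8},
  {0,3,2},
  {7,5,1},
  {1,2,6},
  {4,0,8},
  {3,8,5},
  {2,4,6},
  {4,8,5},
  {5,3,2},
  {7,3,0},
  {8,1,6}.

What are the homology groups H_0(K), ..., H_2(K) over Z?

H_0 = Z,  H_1 = Z^2,  H_2 = Z.

Order the vertices as 0 < 1 < 2 < 3 < 4 < 5 < 6 < 7 < 8. Listing each simplex with vertices in this order, K has dimension 2 with simplices:

  0-simplices (9): [0], [1], [2], [3], [4], [5], [6], [7], [8]
  1-simplices (27): (27 of them)
  2-simplices (18): [0,1,7], [0,1,8], [0,2,3], [0,2,4], [0,3,7], [0,4,8], [1,2,5], [1,2,6], [1,5,7], [1,6,8], [2,3,5], [2,4,6], [3,5,8], [3,6,7], [3,6,8], [4,5,7], [4,5,8], [4,6,7]

so the chain groups are C_0 ≅ Z^9, C_1 ≅ Z^27, C_2 ≅ Z^18.

∂_1: C_1 → C_0 maps an edge to its endpoints' difference, ∂[p,q] = q − p. For instance
  ∂[4,8] = [8] − [4].
The resulting 9×27 matrix has rank 8, and its Smith normal form has invariant factors (1,1,1,1,1,1,1,1).

∂_2: C_2 → C_1 maps a triangle to the signed sum of its edges. For instance
  ∂[4,5,7] = [5,7] − [4,7] + [4,5],
  ∂[0,1,8] = [1,8] − [0,8] + [0,1].
This gives a 27×18 integer matrix of rank 17; reducing to Smith normal form yields diagonal entries (1,1,1,1,1,1,1,1,1,1,1,1,1,1,1,1,1).

From H_k ≅ ker(∂_k) / im(∂_{k+1}) we obtain:

  H_0: rank C_0 − rank ∂_1 = 9 − 8 = 1, and the invariant factors of ∂_1 are all 1, so H_0 ≅ Z.
  H_1: rank ker ∂_1 − rank ∂_2 = (27 − 8) − 17 = 2, and the invariant factors of ∂_2 are all 1, so H_1 ≅ Z^2.
  H_2: rank ker ∂_2 − rank ∂_3 = (18 − 17) − 0 = 1, and there is no ∂_3, so H_2 ≅ Z.

As a check, the Euler characteristic is 9 − 27 + 18 = 0, which agrees with 1 − 2 + 1 = 0.
(K is a triangulation of the torus T^2.)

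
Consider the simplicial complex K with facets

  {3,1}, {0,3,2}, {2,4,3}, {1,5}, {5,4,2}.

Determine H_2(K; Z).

H_2 ≅ 0.

Order the vertices as 0 < 1 < 2 < 3 < 4 < 5. Listing each simplex with vertices in this order, K has dimension 2 with simplices:

  0-simplices (6): [0], [1], [2], [3], [4], [5]
  1-simplices (9): [0,2], [0,3], [1,3], [1,5], [2,3], [2,4], [2,5], [3,4], [4,5]
  2-simplices (3): [0,2,3], [2,3,4], [2,4,5]

giving chain groups C_0 ≅ Z^6, C_1 ≅ Z^9, C_2 ≅ Z^3.

∂_1: C_1 → C_0 sends each edge [p,q] (with p < q) to q − p. For instance
  ∂[0,3] = [3] − [0].
The 6×9 boundary matrix has rank 5 and Smith normal form diag(1,1,1,1,1).

The boundary map ∂_2: C_2 → C_1 acts by ∂[p,q,r] = [q,r] − [p,r] + [p,q]. For instance
  ∂[2,3,4] = [3,4] − [2,4] + [2,3],
  ∂[0,2,3] = [2,3] − [0,3] + [0,2].
The resulting 9×3 matrix has rank 3, and its Smith normal form has invariant factors (1,1,1).

From H_k ≅ ker(∂_k) / im(∂_{k+1}) we obtain:

  H_2: rank ker ∂_2 − rank ∂_3 = (3 − 3) − 0 = 0, and there is no ∂_3, so H_2 = 0.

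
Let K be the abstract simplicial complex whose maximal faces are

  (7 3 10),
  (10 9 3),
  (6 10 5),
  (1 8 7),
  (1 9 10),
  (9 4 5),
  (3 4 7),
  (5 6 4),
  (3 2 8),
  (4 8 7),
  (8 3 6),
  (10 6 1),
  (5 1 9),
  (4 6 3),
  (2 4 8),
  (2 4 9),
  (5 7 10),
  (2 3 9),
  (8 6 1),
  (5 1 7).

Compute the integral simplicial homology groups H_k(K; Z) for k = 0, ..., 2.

H_0 ≅ Z,  H_1 ≅ Z ⊕ Z/2Z,  H_2 = 0.

K has 10 vertices, 30 edges, 20 triangles.
rank ∂_0 = 0, rank ∂_1 = 9 ⇒ b_0 = 10 − 0 − 9 = 1; all invariant factors of ∂_1 are 1 so no torsion. So H_0 ≅ Z.
rank ∂_1 = 9, rank ∂_2 = 20 ⇒ b_1 = 30 − 9 − 20 = 1; ∂_2 has invariant factor(s) [2] giving torsion. So H_1 ≅ Z ⊕ Z/2Z.
rank ∂_2 = 20, rank ∂_3 = 0 ⇒ b_2 = 20 − 20 − 0 = 0. So H_2 ≅ 0.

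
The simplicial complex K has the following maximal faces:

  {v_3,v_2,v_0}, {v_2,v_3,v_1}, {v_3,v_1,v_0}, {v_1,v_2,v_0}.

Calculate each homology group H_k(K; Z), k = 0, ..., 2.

We work with the vertex ordering v_0 < v_1 < v_2 < v_3. The simplices of K, each written with vertices in increasing order, are:

  0-simplices (4): [v_0], [v_1], [v_2], [v_3]
  1-simplices (6): [v_0,v_1], [v_0,v_2], [v_0,v_3], [v_1,v_2], [v_1,v_3], [v_2,v_3]
  2-simplices (4): [v_0,v_1,v_2], [v_0,v_1,v_3], [v_0,v_2,v_3], [v_1,v_2,v_3]

so the chain groups are C_0 ≅ Z^4, C_1 ≅ Z^6, C_2 ≅ Z^4.

The boundary map ∂_1: C_1 → C_0 is given by ∂[p,q] = [q] − [p]. For instance
  ∂[v_0,v_3] = [v_3] − [v_0].
As a 4×6 matrix over Z this has rank 3, with invariant factors (1,1,1).

The boundary map ∂_2: C_2 → C_1 acts by ∂[p,q,r] = [q,r] − [p,r] + [p,q]. For instance
  ∂[v_1,v_2,v_3] = [v_2,v_3] − [v_1,v_3] + [v_1,v_2],
  ∂[v_0,v_1,v_3] = [v_1,v_3] − [v_0,v_3] + [v_0,v_1].
The resulting 6×4 matrix has rank 3, and its Smith normal form has invariant factors (1,1,1).

Now H_k = ker ∂_k / im ∂_{k+1}, so:

  H_0: rank C_0 − rank ∂_1 = 4 − 3 = 1, and the invariant factors of ∂_1 are all 1, so H_0 ≅ Z.
  H_1: rank ker ∂_1 − rank ∂_2 = (6 − 3) − 3 = 0, and the invariant factors of ∂_2 are all 1, so H_1 ≅ 0.
  H_2: rank ker ∂_2 − rank ∂_3 = (4 − 3) − 0 = 1, and there is no ∂_3, so H_2 ≅ Z.

H_0 ≅ Z,  H_1 = 0,  H_2 ≅ Z.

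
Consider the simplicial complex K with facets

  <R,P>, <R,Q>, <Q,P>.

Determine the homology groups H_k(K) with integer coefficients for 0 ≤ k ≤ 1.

Order the vertices as P < Q < R. Listing each simplex with vertices in this order, K has dimension 1 with simplices:

  0-simplices (3): P, Q, R
  1-simplices (3): PQ, PR, QR

Hence C_0 ≅ Z^3, C_1 ≅ Z^3.

∂_1: C_1 → C_0 is given by ∂[p,q] = [q] − [p]. For instance
  ∂QR = R − Q.
The 3×3 boundary matrix has rank 2 and Smith normal form diag(1,1).

Now H_k = ker ∂_k / im ∂_{k+1}, so:

  H_0: rank C_0 − rank ∂_1 = 3 − 2 = 1, and the invariant factors of ∂_1 are all 1, so H_0 ≅ Z.
  H_1: rank ker ∂_1 − rank ∂_2 = (3 − 2) − 0 = 1, and there is no ∂_2, so H_1 ≅ Z.

H_0 ≅ Z,  H_1 ≅ Z.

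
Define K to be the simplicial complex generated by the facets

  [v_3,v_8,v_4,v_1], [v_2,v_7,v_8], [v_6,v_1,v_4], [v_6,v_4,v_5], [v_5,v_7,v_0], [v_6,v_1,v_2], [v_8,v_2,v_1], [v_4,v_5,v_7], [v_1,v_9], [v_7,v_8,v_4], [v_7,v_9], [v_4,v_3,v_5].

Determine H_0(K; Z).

H_0 = Z.

Take the total order v_0 < v_1 < v_2 < v_3 < v_4 < v_5 < v_6 < v_7 < v_8 < v_9 on the vertex set. Then K (dimension 3) consists of the simplices:

  0-simplices (10): [v_0], [v_1], [v_2], [v_3], [v_4], [v_5], [v_6], [v_7], [v_8], [v_9]
  1-simplices (22): (22 of them)
  2-simplices (13): (13 of them)
  3-simplices (1): [v_1,v_3,v_4,v_8]

so the chain groups are C_0 ≅ Z^10, C_1 ≅ Z^22, C_2 ≅ Z^13, C_3 ≅ Z^1.

∂_1: C_1 → C_0 sends each edge [p,q] (with p < q) to q − p. For instance
  ∂[v_4,v_8] = [v_8] − [v_4].
As a 10×22 matrix over Z this has rank 9, with invariant factors (1,1,1,1,1,1,1,1,1).

∂_2: C_2 → C_1 sends each 2-simplex [p,q,r] to [q,r] − [p,r] + [p,q]. For instance
  ∂[v_1,v_4,v_6] = [v_4,v_6] − [v_1,v_6] + [v_1,v_4],
  ∂[v_4,v_5,v_6] = [v_5,v_6] − [v_4,v_6] + [v_4,v_5].
This gives a 22×13 integer matrix of rank 12; reducing to Smith normal form yields diagonal entries (1,1,1,1,1,1,1,1,1,1,1,1).

Boundary ∂_3: C_3 → C_2 sends each 3-simplex σ to the alternating sum Σ_i (−1)^i (σ with its i-th vertex removed). For instance
  ∂[v_1,v_3,v_4,v_8] = [v_3,v_4,v_8] − [v_1,v_4,v_8] + [v_1,v_3,v_8] − [v_1,v_3,v_4].
As a 13×1 matrix over Z this has rank 1, with invariant factors (1).

Now H_k = ker ∂_k / im ∂_{k+1}, so:

  H_0: rank C_0 − rank ∂_1 = 10 − 9 = 1, and the invariant factors of ∂_1 are all 1, so H_0 ≅ Z.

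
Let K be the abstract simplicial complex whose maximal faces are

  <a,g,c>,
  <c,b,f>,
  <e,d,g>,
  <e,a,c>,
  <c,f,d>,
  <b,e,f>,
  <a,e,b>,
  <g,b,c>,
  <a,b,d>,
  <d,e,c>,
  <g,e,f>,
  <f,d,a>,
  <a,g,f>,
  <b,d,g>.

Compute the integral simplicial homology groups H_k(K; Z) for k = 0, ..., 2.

K has 7 vertices, 21 edges, 14 triangles.
rank ∂_0 = 0, rank ∂_1 = 6 ⇒ b_0 = 7 − 0 − 6 = 1; all invariant factors of ∂_1 are 1 so no torsion. So H_0 ≅ Z.
rank ∂_1 = 6, rank ∂_2 = 13 ⇒ b_1 = 21 − 6 − 13 = 2; all invariant factors of ∂_2 are 1 so no torsion. So H_1 ≅ Z^2.
rank ∂_2 = 13, rank ∂_3 = 0 ⇒ b_2 = 14 − 13 − 0 = 1. So H_2 ≅ Z.

H_0 ≅ Z,  H_1 ≅ Z^2,  H_2 ≅ Z.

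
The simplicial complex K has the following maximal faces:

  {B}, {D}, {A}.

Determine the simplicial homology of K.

H_0 ≅ Z^3.

Fix the vertex order A < B < D and write every simplex with vertices in increasing order. Then dim K = 0 and the simplices of K are:

  0-simplices (3): A, B, D

so the chain groups are C_0 ≅ Z^3.

Computing H_k = (kernel of ∂_k) / (image of ∂_{k+1}):

  H_0: rank C_0 − rank ∂_1 = 3 − 0 = 3, and there is no ∂_1, so H_0 ≅ Z^3.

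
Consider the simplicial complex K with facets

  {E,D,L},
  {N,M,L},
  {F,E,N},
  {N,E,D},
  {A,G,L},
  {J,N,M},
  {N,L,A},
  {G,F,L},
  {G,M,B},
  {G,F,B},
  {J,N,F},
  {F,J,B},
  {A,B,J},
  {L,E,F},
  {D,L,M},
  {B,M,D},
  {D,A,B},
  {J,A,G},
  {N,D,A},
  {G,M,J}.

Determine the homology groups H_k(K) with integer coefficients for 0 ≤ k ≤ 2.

H_0 = Z,  H_1 = Z ⊕ Z/2,  H_2 = 0.

Take the total order A < B < D < E < F < G < J < L < M < N on the vertex set. Then K (dimension 2) consists of the simplices:

  0-simplices (10): A, B, D, E, F, G, J, L, M, N
  1-simplices (30): AB, AD, AG, AJ, AL, AN, BD, BF, BG, BJ, BM, DE, DL, DM, DN, EF, EL, EN, FG, FJ, FL, FN, GJ, GL, GM, JM, JN, LM, LN, MN
  2-simplices (20): ABD, ABJ, ADN, AGJ, AGL, ALN, BDM, BFG, BFJ, BGM, DEL, DEN, DLM, EFL, EFN, FGL, FJN, GJM, JMN, LMN

giving chain groups C_0 ≅ Z^10, C_1 ≅ Z^30, C_2 ≅ Z^20.

∂_1: C_1 → C_0 is given by ∂[p,q] = [q] − [p].
The resulting 10×30 matrix has rank 9, and its Smith normal form has invariant factors (1,1,1,1,1,1,1,1,1).

The boundary map ∂_2: C_2 → C_1 acts by ∂[p,q,r] = [q,r] − [p,r] + [p,q]. For instance
  ∂EFL = FL − EL + EF,
  ∂ABJ = BJ − AJ + AB.
The resulting 30×20 matrix has rank 20, and its Smith normal form has invariant factors (1,1,1,1,1,1,1,1,1,1,1,1,1,1,1,1,1,1,1,2).

Now H_k = ker ∂_k / im ∂_{k+1}, so:

  H_0: rank C_0 − rank ∂_1 = 10 − 9 = 1, and the invariant factors of ∂_1 are all 1, so H_0 ≅ Z.
  H_1: rank ker ∂_1 − rank ∂_2 = (30 − 9) − 20 = 1, and ∂_2 has invariant factor 2 > 1, so H_1 ≅ Z ⊕ Z/2.
  H_2: rank ker ∂_2 − rank ∂_3 = (20 − 20) − 0 = 0, and there is no ∂_3, so H_2 ≅ 0.

(K is a triangulation of the Klein bottle.)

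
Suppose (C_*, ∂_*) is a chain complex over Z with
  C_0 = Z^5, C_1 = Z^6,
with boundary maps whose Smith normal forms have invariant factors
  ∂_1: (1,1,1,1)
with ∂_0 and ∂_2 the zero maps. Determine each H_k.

H_0 ≅ Z,  H_1 ≅ Z^2.

H_0: b_0 = 5 − 0 − 4 = 1; torsion from ∂_1 factors > 1: none. So H_0 ≅ Z.
H_1: b_1 = 6 − 4 − 0 = 2; torsion from ∂_2 factors > 1: none. So H_1 ≅ Z^2.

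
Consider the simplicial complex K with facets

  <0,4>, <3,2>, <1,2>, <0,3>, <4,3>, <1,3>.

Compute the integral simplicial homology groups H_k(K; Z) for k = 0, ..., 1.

H_0 ≅ Z,  H_1 ≅ Z^2.

Fix the vertex order 0 < 1 < 2 < 3 < 4 and write every simplex with vertices in increasing order. Then dim K = 1 and the simplices of K are:

  0-simplices (5): [0], [1], [2], [3], [4]
  1-simplices (6): [0,3], [0,4], [1,2], [1,3], [2,3], [3,4]

giving chain groups C_0 ≅ Z^5, C_1 ≅ Z^6.

The boundary map ∂_1: C_1 → C_0 sends each edge [p,q] (with p < q) to q − p. For instance
  ∂[0,3] = [3] − [0].
This gives a 5×6 integer matrix of rank 4; reducing to Smith normal form yields diagonal entries (1,1,1,1).

Reading off H_k = ker ∂_k / im ∂_{k+1}:

  H_0: rank C_0 − rank ∂_1 = 5 − 4 = 1, and the invariant factors of ∂_1 are all 1, so H_0 ≅ Z.
  H_1: rank ker ∂_1 − rank ∂_2 = (6 − 4) − 0 = 2, and there is no ∂_2, so H_1 ≅ Z^2.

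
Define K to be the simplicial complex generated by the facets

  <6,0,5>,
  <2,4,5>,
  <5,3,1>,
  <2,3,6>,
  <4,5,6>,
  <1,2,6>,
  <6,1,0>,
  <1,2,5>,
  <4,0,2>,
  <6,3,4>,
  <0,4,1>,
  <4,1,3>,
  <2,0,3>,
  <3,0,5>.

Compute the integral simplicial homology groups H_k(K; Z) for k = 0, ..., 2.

We work with the vertex ordering 0 < 1 < 2 < 3 < 4 < 5 < 6. The simplices of K, each written with vertices in increasing order, are:

  0-simplices (7): [0], [1], [2], [3], [4], [5], [6]
  1-simplices (21): [0,1], [0,2], [0,3], [0,4], [0,5], [0,6], [1,2], [1,3], [1,4], [1,5], [1,6], [2,3], [2,4], [2,5], [2,6], [3,4], [3,5], [3,6], [4,5], [4,6], [5,6]
  2-simplices (14): [0,1,4], [0,1,6], [0,2,3], [0,2,4], [0,3,5], [0,5,6], [1,2,5], [1,2,6], [1,3,4], [1,3,5], [2,3,6], [2,4,5], [3,4,6], [4,5,6]

giving chain groups C_0 ≅ Z^7, C_1 ≅ Z^21, C_2 ≅ Z^14.

∂_1: C_1 → C_0 is given by ∂[p,q] = [q] − [p]. For instance
  ∂[3,5] = [5] − [3].
The resulting 7×21 matrix has rank 6, and its Smith normal form has invariant factors (1,1,1,1,1,1).

∂_2: C_2 → C_1 acts by ∂[p,q,r] = [q,r] − [p,r] + [p,q]. For instance
  ∂[3,4,6] = [4,6] − [3,6] + [3,4],
  ∂[4,5,6] = [5,6] − [4,6] + [4,5].
The 21×14 boundary matrix has rank 13 and Smith normal form diag(1,1,1,1,1,1,1,1,1,1,1,1,1).

Now H_k = ker ∂_k / im ∂_{k+1}, so:

  H_0: rank C_0 − rank ∂_1 = 7 − 6 = 1, and the invariant factors of ∂_1 are all 1, so H_0 ≅ Z.
  H_1: rank ker ∂_1 − rank ∂_2 = (21 − 6) − 13 = 2, and the invariant factors of ∂_2 are all 1, so H_1 ≅ Z^2.
  H_2: rank ker ∂_2 − rank ∂_3 = (14 − 13) − 0 = 1, and there is no ∂_3, so H_2 ≅ Z.

(K is a triangulation of the torus T^2.)

H_0 = Z,  H_1 = Z^2,  H_2 = Z.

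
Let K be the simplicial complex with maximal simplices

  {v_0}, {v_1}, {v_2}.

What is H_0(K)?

Order the vertices as v_0 < v_1 < v_2. Listing each simplex with vertices in this order, K has dimension 0 with simplices:

  0-simplices (3): [v_0], [v_1], [v_2]

so the chain groups are C_0 ≅ Z^3.

From H_k ≅ ker(∂_k) / im(∂_{k+1}) we obtain:

  H_0: rank C_0 − rank ∂_1 = 3 − 0 = 3, and there is no ∂_1, so H_0 = Z^3.

H_0 = Z^3.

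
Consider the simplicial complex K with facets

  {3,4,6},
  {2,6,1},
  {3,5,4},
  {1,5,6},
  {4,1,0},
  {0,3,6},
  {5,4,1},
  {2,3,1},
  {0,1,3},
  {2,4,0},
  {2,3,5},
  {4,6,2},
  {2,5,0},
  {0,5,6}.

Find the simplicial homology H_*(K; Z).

H_0 ≅ Z,  H_1 ≅ Z^2,  H_2 ≅ Z.

Order the vertices as 0 < 1 < 2 < 3 < 4 < 5 < 6. Listing each simplex with vertices in this order, K has dimension 2 with simplices:

  0-simplices (7): [0], [1], [2], [3], [4], [5], [6]
  1-simplices (21): [0,1], [0,2], [0,3], [0,4], [0,5], [0,6], [1,2], [1,3], [1,4], [1,5], [1,6], [2,3], [2,4], [2,5], [2,6], [3,4], [3,5], [3,6], [4,5], [4,6], [5,6]
  2-simplices (14): [0,1,3], [0,1,4], [0,2,4], [0,2,5], [0,3,6], [0,5,6], [1,2,3], [1,2,6], [1,4,5], [1,5,6], [2,3,5], [2,4,6], [3,4,5], [3,4,6]

Hence C_0 ≅ Z^7, C_1 ≅ Z^21, C_2 ≅ Z^14.

Boundary ∂_1: C_1 → C_0 maps an edge to its endpoints' difference, ∂[p,q] = q − p. For instance
  ∂[0,2] = [2] − [0].
As a 7×21 matrix over Z this has rank 6, with invariant factors (1,1,1,1,1,1).

The boundary map ∂_2: C_2 → C_1 acts by ∂[p,q,r] = [q,r] − [p,r] + [p,q]. For instance
  ∂[1,2,3] = [2,3] − [1,3] + [1,2],
  ∂[2,3,5] = [3,5] − [2,5] + [2,3].
As a 21×14 matrix over Z this has rank 13, with invariant factors (1,1,1,1,1,1,1,1,1,1,1,1,1).

Computing H_k = (kernel of ∂_k) / (image of ∂_{k+1}):

  H_0: rank C_0 − rank ∂_1 = 7 − 6 = 1, and the invariant factors of ∂_1 are all 1, so H_0 ≅ Z.
  H_1: rank ker ∂_1 − rank ∂_2 = (21 − 6) − 13 = 2, and the invariant factors of ∂_2 are all 1, so H_1 ≅ Z^2.
  H_2: rank ker ∂_2 − rank ∂_3 = (14 − 13) − 0 = 1, and there is no ∂_3, so H_2 ≅ Z.

As a check, the Euler characteristic is 7 − 21 + 14 = 0, which agrees with 1 − 2 + 1 = 0.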